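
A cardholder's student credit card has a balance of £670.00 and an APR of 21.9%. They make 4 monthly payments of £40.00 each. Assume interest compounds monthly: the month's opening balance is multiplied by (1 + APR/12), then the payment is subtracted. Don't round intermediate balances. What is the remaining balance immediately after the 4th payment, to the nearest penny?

Monthly rate r = 21.9%/12 = 1.825% = 0.01825.
Each month: B ← B·(1+r) − £40.00.
Month 1: interest £12.23; balance after payment £642.23.
Month 2: interest £11.72; balance after payment £613.95.
Month 3: interest £11.20; balance after payment £585.15.
Month 4: interest £10.68; balance after payment £555.83.

£555.83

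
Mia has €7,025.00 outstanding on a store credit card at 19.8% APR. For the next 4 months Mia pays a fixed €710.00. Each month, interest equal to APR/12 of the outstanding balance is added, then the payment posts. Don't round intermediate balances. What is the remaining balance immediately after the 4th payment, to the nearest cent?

Monthly rate r = 19.8%/12 = 1.65% = 0.0165.
Each month: B ← B·(1+r) − €710.00.
Month 1: interest €115.91; balance after payment €6,430.91.
Month 2: interest €106.11; balance after payment €5,827.02.
Month 3: interest €96.15; balance after payment €5,213.17.
Month 4: interest €86.02; balance after payment €4,589.19.

€4,589.19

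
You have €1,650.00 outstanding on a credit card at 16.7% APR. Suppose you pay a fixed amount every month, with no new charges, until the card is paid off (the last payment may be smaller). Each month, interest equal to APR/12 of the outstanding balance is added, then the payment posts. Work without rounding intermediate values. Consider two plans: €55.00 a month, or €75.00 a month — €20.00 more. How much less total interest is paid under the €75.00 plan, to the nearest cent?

Monthly rate r = 16.7%/12 = 1.39167% = 0.0139167.
At €55.00/mo: n = ⌈−ln(1 − rB₀/P)/ln(1+r)⌉ = 40 payments (last €5.68); total interest = total paid − €1,650.00 = €500.68.
At €75.00/mo: 27 payments (last €33.69); total interest €333.69.
Interest saved = €500.68 − €333.69 = €166.99.

€166.99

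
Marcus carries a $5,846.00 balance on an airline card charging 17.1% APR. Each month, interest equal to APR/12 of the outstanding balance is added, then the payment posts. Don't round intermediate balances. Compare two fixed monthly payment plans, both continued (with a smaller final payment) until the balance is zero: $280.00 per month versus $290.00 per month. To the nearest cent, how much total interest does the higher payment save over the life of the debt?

Monthly rate r = 17.1%/12 = 1.425% = 0.01425.
At $280.00/mo: n = ⌈−ln(1 − rB₀/P)/ln(1+r)⌉ = 25 payments (last $268.25); total interest = total paid − $5,846.00 = $1,142.25.
At $290.00/mo: 24 payments (last $270.72); total interest $1,094.72.
Interest saved = $1,142.25 − $1,094.72 = $47.53.

$47.53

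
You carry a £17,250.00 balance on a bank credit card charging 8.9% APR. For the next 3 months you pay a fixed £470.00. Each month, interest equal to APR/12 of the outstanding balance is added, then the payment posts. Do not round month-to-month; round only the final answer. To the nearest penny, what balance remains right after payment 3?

£16,216.18

Monthly rate r = 8.9%/12 = 0.741667% = 0.00741667.
Each month: B ← B·(1+r) − £470.00.
Month 1: interest £127.94; balance after payment £16,907.94.
Month 2: interest £125.40; balance after payment £16,563.34.
Month 3: interest £122.84; balance after payment £16,216.18.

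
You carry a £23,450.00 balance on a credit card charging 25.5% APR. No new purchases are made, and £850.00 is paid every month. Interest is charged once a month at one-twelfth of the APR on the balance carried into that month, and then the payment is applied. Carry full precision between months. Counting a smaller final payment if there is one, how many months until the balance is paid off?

42 months

Monthly rate r = 25.5%/12 = 2.125% = 0.02125.
Recurrence: B ← B·(1+r) − £850.00.
Month 1: interest £498.31; balance after payment £23,098.31.
Month 2: interest £490.84; balance after payment £22,739.15.
Closed form: n = −ln(1 − rB₀/P)/ln(1+r) = −ln(0.41375)/ln(1.02125) ≈ 41.969, so the balance reaches zero during payment 42.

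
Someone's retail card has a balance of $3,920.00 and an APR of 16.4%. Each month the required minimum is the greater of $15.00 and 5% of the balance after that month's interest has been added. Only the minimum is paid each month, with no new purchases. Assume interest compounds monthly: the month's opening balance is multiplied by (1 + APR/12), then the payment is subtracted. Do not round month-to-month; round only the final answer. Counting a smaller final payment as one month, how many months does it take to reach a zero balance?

Monthly rate r = 16.4%/12 = 1.36667% = 0.0136667.
While 5% of the post-interest balance exceeds $15.00, each month B ← (B·(1+r))·(1 − 0.05), i.e. B shrinks by the factor (1+r)·0.95 = 0.96298.
This holds for months 1–69. Entering month 70 the balance is $290.39; 5% of the post-interest balance is now below $15.00, so the flat $15.00 minimum applies from here.
From month 70 a fixed $15.00 at rate r clears $290.39 in 23 more payments. Total: 69 + 23 = 92 months.

92 months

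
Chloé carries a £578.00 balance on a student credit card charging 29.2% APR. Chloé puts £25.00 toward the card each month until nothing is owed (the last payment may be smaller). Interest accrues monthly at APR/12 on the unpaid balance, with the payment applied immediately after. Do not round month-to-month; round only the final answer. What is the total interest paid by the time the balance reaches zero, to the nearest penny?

£281.90

Monthly rate r = 29.2%/12 = 2.43333% = 0.0243333.
Payoff takes n = ⌈−ln(1 − rB₀/P)/ln(1+r)⌉ = ⌈34.393⌉ = 35 payments; the last is £9.90.
Total paid = 34·£25.00 + £9.90 = £859.90.
Total interest = total paid − principal = £859.90 − £578.00 = £281.90.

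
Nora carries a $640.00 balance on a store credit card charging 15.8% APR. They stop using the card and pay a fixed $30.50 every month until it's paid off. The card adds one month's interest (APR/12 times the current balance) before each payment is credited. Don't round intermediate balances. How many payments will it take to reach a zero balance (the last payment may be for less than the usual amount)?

25 months

Monthly rate r = 15.8%/12 = 1.31667% = 0.0131667.
Recurrence: B ← B·(1+r) − $30.50.
Month 1: interest $8.43; balance after payment $617.93.
Month 2: interest $8.14; balance after payment $595.56.
Closed form: n = −ln(1 − rB₀/P)/ln(1+r) = −ln(0.72372)/ln(1.01317) ≈ 24.720, so the balance reaches zero during payment 25.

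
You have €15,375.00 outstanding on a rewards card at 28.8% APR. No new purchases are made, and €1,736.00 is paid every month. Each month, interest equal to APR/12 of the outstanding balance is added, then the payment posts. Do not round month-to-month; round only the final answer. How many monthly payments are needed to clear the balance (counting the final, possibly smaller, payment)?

Monthly rate r = 28.8%/12 = 2.4% = 0.024.
Recurrence: B ← B·(1+r) − €1,736.00.
Month 1: interest €369.00; balance after payment €14,008.00.
Month 2: interest €336.19; balance after payment €12,608.19.
Closed form: n = −ln(1 − rB₀/P)/ln(1+r) = −ln(0.78744)/ln(1.024) ≈ 10.076, so the balance reaches zero during payment 11.

11 months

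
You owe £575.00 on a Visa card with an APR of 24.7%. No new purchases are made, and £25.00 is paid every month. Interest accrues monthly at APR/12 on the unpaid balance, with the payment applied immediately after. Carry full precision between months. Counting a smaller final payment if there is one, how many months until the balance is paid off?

32 payments

Monthly rate r = 24.7%/12 = 2.05833% = 0.0205833.
Recurrence: B ← B·(1+r) − £25.00.
Month 1: interest £11.84; balance after payment £561.84.
Month 2: interest £11.56; balance after payment £548.40.
Closed form: n = −ln(1 − rB₀/P)/ln(1+r) = −ln(0.52658)/ln(1.02058) ≈ 31.478, so the balance reaches zero during payment 32.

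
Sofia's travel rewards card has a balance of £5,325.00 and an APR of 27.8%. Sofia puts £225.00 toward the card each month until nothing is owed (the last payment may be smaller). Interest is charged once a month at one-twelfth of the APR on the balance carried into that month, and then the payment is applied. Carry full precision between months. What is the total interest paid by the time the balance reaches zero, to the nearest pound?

Monthly rate r = 27.8%/12 = 2.31667% = 0.0231667.
Payoff takes n = ⌈−ln(1 − rB₀/P)/ln(1+r)⌉ = ⌈34.699⌉ = 35 payments; the last is £157.79.
Total paid = 34·£225.00 + £157.79 = £7,807.79.
Total interest = total paid − principal = £7,807.79 − £5,325.00 = £2,482.79.

£2,483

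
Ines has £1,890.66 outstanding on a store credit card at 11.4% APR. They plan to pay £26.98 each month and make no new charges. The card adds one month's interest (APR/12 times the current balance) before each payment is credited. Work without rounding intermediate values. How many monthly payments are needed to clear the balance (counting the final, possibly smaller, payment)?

Monthly rate r = 11.4%/12 = 0.95% = 0.0095.
Recurrence: B ← B·(1+r) − £26.98.
Month 1: interest £17.96; balance after payment £1,881.64.
Month 2: interest £17.88; balance after payment £1,872.54.
Closed form: n = −ln(1 − rB₀/P)/ln(1+r) = −ln(0.33427)/ln(1.0095) ≈ 115.894, so the balance reaches zero during payment 116.

116 payments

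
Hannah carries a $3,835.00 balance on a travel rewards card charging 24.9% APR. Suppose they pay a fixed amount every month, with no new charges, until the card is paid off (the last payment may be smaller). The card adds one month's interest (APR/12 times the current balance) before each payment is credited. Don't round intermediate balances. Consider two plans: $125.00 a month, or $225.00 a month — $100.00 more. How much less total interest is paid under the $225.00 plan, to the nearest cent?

$1,379.44

Monthly rate r = 24.9%/12 = 2.075% = 0.02075.
At $125.00/mo: n = ⌈−ln(1 − rB₀/P)/ln(1+r)⌉ = 50 payments (last $36.38); total interest = total paid − $3,835.00 = $2,326.38.
At $225.00/mo: 22 payments (last $56.94); total interest $946.94.
Interest saved = $2,326.38 − $946.94 = $1,379.44.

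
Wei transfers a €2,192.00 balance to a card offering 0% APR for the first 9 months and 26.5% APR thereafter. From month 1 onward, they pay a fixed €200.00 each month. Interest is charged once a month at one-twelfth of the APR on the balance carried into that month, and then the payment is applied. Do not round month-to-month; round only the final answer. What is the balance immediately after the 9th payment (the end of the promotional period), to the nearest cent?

€392.00

Promo months 1–9 at r₀ = 0%/12 = 0; months 10+ at r₁ = 26.5%/12 = 0.0220833.
After month 9 (no interest yet): B = €2,192.00 − 9·€200.00 = €392.00.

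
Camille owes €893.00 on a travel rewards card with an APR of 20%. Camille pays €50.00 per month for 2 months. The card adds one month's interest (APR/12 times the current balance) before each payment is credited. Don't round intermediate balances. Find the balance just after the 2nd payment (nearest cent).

Monthly rate r = 20%/12 = 1.66667% = 0.0166667.
Each month: B ← B·(1+r) − €50.00.
Month 1: interest €14.88; balance after payment €857.88.
Month 2: interest €14.30; balance after payment €822.18.

€822.18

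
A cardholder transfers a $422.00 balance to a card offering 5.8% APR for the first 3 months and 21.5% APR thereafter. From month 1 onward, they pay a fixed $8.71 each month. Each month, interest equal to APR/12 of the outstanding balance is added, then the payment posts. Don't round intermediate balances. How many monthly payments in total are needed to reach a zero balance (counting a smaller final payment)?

102 months

Promo months 1–3 at r₀ = 5.8%/12 = 0.00483333; months 4+ at r₁ = 21.5%/12 = 0.0179167.
After month 3: iterate B ← B·(1+r₀) − $8.71 for 3 months → $401.89.
Then at r₁ with $8.71/mo: n₂ = −ln(1 − r₁·B/P)/ln(1+r₁) ≈ 98.70 → 99 more payments.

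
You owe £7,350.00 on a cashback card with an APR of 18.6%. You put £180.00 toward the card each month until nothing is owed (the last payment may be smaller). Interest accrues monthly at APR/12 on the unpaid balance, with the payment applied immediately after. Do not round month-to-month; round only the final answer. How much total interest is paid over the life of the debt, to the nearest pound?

Monthly rate r = 18.6%/12 = 1.55% = 0.0155.
Payoff takes n = ⌈−ln(1 − rB₀/P)/ln(1+r)⌉ = ⌈65.156⌉ = 66 payments; the last is £28.21.
Total paid = 65·£180.00 + £28.21 = £11,728.21.
Total interest = total paid − principal = £11,728.21 − £7,350.00 = £4,378.21.

£4,378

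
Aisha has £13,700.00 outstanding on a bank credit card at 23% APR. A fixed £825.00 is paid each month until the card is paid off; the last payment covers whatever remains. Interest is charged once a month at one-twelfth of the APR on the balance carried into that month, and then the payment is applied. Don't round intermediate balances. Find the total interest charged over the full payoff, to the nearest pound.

Monthly rate r = 23%/12 = 1.91667% = 0.0191667.
Payoff takes n = ⌈−ln(1 − rB₀/P)/ln(1+r)⌉ = ⌈20.181⌉ = 21 payments; the last is £150.40.
Total paid = 20·£825.00 + £150.40 = £16,650.40.
Total interest = total paid − principal = £16,650.40 − £13,700.00 = £2,950.40.

£2,950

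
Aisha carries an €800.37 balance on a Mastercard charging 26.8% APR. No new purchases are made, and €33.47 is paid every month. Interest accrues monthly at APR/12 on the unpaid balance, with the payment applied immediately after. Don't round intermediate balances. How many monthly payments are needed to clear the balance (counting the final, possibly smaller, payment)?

35 months

Monthly rate r = 26.8%/12 = 2.23333% = 0.0223333.
Recurrence: B ← B·(1+r) − €33.47.
Month 1: interest €17.87; balance after payment €784.77.
Month 2: interest €17.53; balance after payment €768.83.
Closed form: n = −ln(1 − rB₀/P)/ln(1+r) = −ln(0.46594)/ln(1.02233) ≈ 34.576, so the balance reaches zero during payment 35.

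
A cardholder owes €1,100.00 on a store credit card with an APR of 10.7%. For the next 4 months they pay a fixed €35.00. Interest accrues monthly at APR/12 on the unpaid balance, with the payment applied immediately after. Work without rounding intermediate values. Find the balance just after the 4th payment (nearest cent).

Monthly rate r = 10.7%/12 = 0.891667% = 0.00891667.
Each month: B ← B·(1+r) − €35.00.
Month 1: interest €9.81; balance after payment €1,074.81.
Month 2: interest €9.58; balance after payment €1,049.39.
Month 3: interest €9.36; balance after payment €1,023.75.
Month 4: interest €9.13; balance after payment €997.88.

€997.88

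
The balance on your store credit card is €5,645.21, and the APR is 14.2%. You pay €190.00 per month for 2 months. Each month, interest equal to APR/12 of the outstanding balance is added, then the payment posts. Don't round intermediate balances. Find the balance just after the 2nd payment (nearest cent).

€5,397.36

Monthly rate r = 14.2%/12 = 1.18333% = 0.0118333.
Each month: B ← B·(1+r) − €190.00.
Month 1: interest €66.80; balance after payment €5,522.01.
Month 2: interest €65.34; balance after payment €5,397.36.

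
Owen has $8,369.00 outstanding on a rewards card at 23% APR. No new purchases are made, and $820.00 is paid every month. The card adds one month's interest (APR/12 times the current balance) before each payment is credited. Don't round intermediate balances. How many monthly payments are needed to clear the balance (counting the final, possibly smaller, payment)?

12 payments

Monthly rate r = 23%/12 = 1.91667% = 0.0191667.
Recurrence: B ← B·(1+r) − $820.00.
Month 1: interest $160.41; balance after payment $7,709.41.
Month 2: interest $147.76; balance after payment $7,037.17.
Closed form: n = −ln(1 − rB₀/P)/ln(1+r) = −ln(0.80438)/ln(1.01917) ≈ 11.466, so the balance reaches zero during payment 12.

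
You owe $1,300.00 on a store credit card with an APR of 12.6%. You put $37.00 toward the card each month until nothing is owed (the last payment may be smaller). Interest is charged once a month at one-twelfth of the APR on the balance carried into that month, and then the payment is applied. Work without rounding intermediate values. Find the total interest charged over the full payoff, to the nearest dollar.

$331

Monthly rate r = 12.6%/12 = 1.05% = 0.0105.
Payoff takes n = ⌈−ln(1 − rB₀/P)/ln(1+r)⌉ = ⌈44.070⌉ = 45 payments; the last is $2.60.
Total paid = 44·$37.00 + $2.60 = $1,630.60.
Total interest = total paid − principal = $1,630.60 − $1,300.00 = $330.60.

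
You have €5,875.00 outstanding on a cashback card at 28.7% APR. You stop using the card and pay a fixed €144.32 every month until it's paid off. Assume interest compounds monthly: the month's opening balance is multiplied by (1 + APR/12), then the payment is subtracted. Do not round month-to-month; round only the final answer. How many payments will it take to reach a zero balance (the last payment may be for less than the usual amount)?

Monthly rate r = 28.7%/12 = 2.39167% = 0.0239167.
Recurrence: B ← B·(1+r) − €144.32.
Month 1: interest €140.51; balance after payment €5,871.19.
Month 2: interest €140.42; balance after payment €5,867.29.
Closed form: n = −ln(1 − rB₀/P)/ln(1+r) = −ln(0.026397)/ln(1.02392) ≈ 153.776, so the balance reaches zero during payment 154.

154 payments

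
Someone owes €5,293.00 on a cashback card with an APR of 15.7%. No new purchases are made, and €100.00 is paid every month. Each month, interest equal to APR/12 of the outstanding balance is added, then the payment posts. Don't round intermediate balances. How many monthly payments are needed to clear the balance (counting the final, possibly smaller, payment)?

91 payments

Monthly rate r = 15.7%/12 = 1.30833% = 0.0130833.
Recurrence: B ← B·(1+r) − €100.00.
Month 1: interest €69.25; balance after payment €5,262.25.
Month 2: interest €68.85; balance after payment €5,231.10.
Closed form: n = −ln(1 − rB₀/P)/ln(1+r) = −ln(0.3075)/ln(1.01308) ≈ 90.725, so the balance reaches zero during payment 91.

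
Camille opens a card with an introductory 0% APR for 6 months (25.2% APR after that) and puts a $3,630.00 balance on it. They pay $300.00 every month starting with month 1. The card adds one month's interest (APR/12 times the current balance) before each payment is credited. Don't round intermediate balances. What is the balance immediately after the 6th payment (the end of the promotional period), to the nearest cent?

Promo months 1–6 at r₀ = 0%/12 = 0; months 7+ at r₁ = 25.2%/12 = 0.021.
After month 6 (no interest yet): B = $3,630.00 − 6·$300.00 = $1,830.00.

$1,830.00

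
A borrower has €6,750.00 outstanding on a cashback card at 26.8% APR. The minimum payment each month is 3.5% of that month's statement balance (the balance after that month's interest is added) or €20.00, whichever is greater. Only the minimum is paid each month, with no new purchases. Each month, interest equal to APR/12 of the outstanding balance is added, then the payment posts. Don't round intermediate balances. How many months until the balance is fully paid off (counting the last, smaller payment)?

Monthly rate r = 26.8%/12 = 2.23333% = 0.0223333.
While 3.5% of the post-interest balance exceeds €20.00, each month B ← (B·(1+r))·(1 − 0.035), i.e. B shrinks by the factor (1+r)·0.965 = 0.98655.
This holds for months 1–184. Entering month 185 the balance is €558.92; 3.5% of the post-interest balance is now below €20.00, so the flat €20.00 minimum applies from here.
From month 185 a fixed €20.00 at rate r clears €558.92 in 45 more payments. Total: 184 + 45 = 229 months.

229 months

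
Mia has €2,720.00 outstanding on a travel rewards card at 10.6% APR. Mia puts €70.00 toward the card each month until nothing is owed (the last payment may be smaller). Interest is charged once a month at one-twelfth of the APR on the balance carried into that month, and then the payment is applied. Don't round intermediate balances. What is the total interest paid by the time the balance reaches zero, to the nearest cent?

€626.48

Monthly rate r = 10.6%/12 = 0.883333% = 0.00883333.
Payoff takes n = ⌈−ln(1 − rB₀/P)/ln(1+r)⌉ = ⌈47.806⌉ = 48 payments; the last is €56.48.
Total paid = 47·€70.00 + €56.48 = €3,346.48.
Total interest = total paid − principal = €3,346.48 − €2,720.00 = €626.48.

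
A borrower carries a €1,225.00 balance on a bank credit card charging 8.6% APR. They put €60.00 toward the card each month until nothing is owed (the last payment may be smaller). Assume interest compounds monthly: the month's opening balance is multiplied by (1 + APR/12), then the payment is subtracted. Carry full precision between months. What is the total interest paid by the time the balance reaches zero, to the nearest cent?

Monthly rate r = 8.6%/12 = 0.716667% = 0.00716667.
Payoff takes n = ⌈−ln(1 − rB₀/P)/ln(1+r)⌉ = ⌈22.153⌉ = 23 payments; the last is €9.22.
Total paid = 22·€60.00 + €9.22 = €1,329.22.
Total interest = total paid − principal = €1,329.22 − €1,225.00 = €104.22.

€104.22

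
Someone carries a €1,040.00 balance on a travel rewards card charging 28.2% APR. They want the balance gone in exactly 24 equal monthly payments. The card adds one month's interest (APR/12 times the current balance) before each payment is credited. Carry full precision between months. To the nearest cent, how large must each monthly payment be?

Monthly rate r = 28.2%/12 = 2.35% = 0.0235.
Level-payment amortization: P = B₀·r / (1 − (1+r)^(−n)) = 1040.00·0.0235 / (1 − 1.0235^(−24)).
Denominator 1 − (1+r)^(−24) = 0.427346826.
P = 24.44 / 0.427346826 ≈ 57.19.

€57.19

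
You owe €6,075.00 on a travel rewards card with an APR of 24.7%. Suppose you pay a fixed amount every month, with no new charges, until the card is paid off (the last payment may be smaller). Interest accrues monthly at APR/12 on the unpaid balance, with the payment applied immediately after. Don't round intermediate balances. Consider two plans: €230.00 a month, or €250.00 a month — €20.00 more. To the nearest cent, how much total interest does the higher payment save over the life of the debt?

€347.44

Monthly rate r = 24.7%/12 = 2.05833% = 0.0205833.
At €230.00/mo: n = ⌈−ln(1 − rB₀/P)/ln(1+r)⌉ = 39 payments (last €116.97); total interest = total paid − €6,075.00 = €2,781.97.
At €250.00/mo: 35 payments (last €9.53); total interest €2,434.53.
Interest saved = €2,781.97 − €2,434.53 = €347.44.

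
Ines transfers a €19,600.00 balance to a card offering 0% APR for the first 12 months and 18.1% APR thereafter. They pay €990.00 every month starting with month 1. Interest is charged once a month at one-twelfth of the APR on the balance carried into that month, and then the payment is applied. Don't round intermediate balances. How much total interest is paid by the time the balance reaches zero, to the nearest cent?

Promo months 1–12 at r₀ = 0%/12 = 0; months 13+ at r₁ = 18.1%/12 = 0.0150833.
After month 12 (no interest yet): B = €19,600.00 − 12·€990.00 = €7,720.00.
Then at r₁ with €990.00/mo: n₂ = −ln(1 − r₁·B/P)/ln(1+r₁) ≈ 8.36 → 9 more payments.
Total paid = 20·€990.00 + €356.57 = €20,156.57; interest = €20,156.57 − €19,600.00 = €556.57.

€556.57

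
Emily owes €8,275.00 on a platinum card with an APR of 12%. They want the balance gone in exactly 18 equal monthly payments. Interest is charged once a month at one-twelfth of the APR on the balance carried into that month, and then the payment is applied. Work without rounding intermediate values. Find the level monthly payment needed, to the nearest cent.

Monthly rate r = 12%/12 = 1% = 0.01.
Level-payment amortization: P = B₀·r / (1 − (1+r)^(−n)) = 8275.00·0.01 / (1 − 1.01^(−18)).
Denominator 1 − (1+r)^(−18) = 0.163982686.
P = 82.75 / 0.163982686 ≈ 504.63.

€504.63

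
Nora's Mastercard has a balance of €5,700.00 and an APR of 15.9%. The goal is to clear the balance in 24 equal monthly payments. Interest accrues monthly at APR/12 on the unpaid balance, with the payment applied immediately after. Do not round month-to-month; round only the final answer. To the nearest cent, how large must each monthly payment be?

Monthly rate r = 15.9%/12 = 1.325% = 0.01325.
Level-payment amortization: P = B₀·r / (1 − (1+r)^(−n)) = 5700.00·0.01325 / (1 − 1.01325^(−24)).
Denominator 1 − (1+r)^(−24) = 0.270876154.
P = 75.525 / 0.270876154 ≈ 278.82.

€278.82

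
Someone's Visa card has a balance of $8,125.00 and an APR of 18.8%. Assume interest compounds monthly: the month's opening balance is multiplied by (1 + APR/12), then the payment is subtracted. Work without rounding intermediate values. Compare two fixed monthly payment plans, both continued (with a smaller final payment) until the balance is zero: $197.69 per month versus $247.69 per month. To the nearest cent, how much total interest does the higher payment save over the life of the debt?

$1,636.70

Monthly rate r = 18.8%/12 = 1.56667% = 0.0156667.
At $197.69/mo: n = ⌈−ln(1 − rB₀/P)/ln(1+r)⌉ = 67 payments (last $83.63); total interest = total paid − $8,125.00 = $5,006.17.
At $247.69/mo: 47 payments (last $100.73); total interest $3,369.47.
Interest saved = $5,006.17 − $3,369.47 = $1,636.70.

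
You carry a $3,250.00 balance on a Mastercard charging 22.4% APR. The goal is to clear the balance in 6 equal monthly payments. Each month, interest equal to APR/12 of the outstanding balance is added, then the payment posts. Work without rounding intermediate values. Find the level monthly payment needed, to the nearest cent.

Monthly rate r = 22.4%/12 = 1.86667% = 0.0186667.
Level-payment amortization: P = B₀·r / (1 − (1+r)^(−n)) = 3250.00·0.0186667 / (1 − 1.01867^(−6)).
Denominator 1 − (1+r)^(−6) = 0.105032161.
P = 60.6667 / 0.105032161 ≈ 577.60.

$577.60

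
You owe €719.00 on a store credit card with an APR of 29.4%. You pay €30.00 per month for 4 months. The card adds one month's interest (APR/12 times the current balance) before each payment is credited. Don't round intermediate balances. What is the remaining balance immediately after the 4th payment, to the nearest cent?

Monthly rate r = 29.4%/12 = 2.45% = 0.0245.
Each month: B ← B·(1+r) − €30.00.
Month 1: interest €17.62; balance after payment €706.62.
Month 2: interest €17.31; balance after payment €693.93.
Month 3: interest €17.00; balance after payment €680.93.
Month 4: interest €16.68; balance after payment €667.61.

€667.61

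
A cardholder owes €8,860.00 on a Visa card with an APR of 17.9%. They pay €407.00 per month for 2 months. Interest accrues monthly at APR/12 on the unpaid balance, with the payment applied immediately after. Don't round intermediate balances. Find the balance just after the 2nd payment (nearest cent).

€8,306.22

Monthly rate r = 17.9%/12 = 1.49167% = 0.0149167.
Each month: B ← B·(1+r) − €407.00.
Month 1: interest €132.16; balance after payment €8,585.16.
Month 2: interest €128.06; balance after payment €8,306.22.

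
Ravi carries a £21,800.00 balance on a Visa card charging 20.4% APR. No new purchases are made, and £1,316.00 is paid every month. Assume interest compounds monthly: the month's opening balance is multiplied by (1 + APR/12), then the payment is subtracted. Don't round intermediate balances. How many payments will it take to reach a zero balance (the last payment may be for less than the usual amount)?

Monthly rate r = 20.4%/12 = 1.7% = 0.017.
Recurrence: B ← B·(1+r) − £1,316.00.
Month 1: interest £370.60; balance after payment £20,854.60.
Month 2: interest £354.53; balance after payment £19,893.13.
Closed form: n = −ln(1 − rB₀/P)/ln(1+r) = −ln(0.71839)/ln(1.017) ≈ 19.620, so the balance reaches zero during payment 20.

20 payments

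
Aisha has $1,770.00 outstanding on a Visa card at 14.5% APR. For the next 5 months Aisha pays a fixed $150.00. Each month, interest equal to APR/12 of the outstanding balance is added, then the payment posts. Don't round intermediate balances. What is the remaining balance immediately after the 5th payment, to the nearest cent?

Monthly rate r = 14.5%/12 = 1.20833% = 0.0120833.
Each month: B ← B·(1+r) − $150.00.
Month 1: interest $21.39; balance after payment $1,641.39.
Month 2: interest $19.83; balance after payment $1,511.22.
Month 3: interest $18.26; balance after payment $1,379.48.
Month 4: interest $16.67; balance after payment $1,246.15.
Month 5: interest $15.06; balance after payment $1,111.21.

$1,111.21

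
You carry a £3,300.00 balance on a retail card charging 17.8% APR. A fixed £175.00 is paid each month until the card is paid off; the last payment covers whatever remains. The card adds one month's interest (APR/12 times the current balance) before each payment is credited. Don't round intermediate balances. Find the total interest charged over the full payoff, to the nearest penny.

£599.83

Monthly rate r = 17.8%/12 = 1.48333% = 0.0148333.
Payoff takes n = ⌈−ln(1 − rB₀/P)/ln(1+r)⌉ = ⌈22.283⌉ = 23 payments; the last is £49.83.
Total paid = 22·£175.00 + £49.83 = £3,899.83.
Total interest = total paid − principal = £3,899.83 − £3,300.00 = £599.83.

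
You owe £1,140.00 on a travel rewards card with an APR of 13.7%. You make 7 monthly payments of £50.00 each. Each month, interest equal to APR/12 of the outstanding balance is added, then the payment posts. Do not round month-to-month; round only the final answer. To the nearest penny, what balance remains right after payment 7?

£872.07

Monthly rate r = 13.7%/12 = 1.14167% = 0.0114167.
Each month: B ← B·(1+r) − £50.00.
Month 1: interest £13.01; balance after payment £1,103.02.
Month 2: interest £12.59; balance after payment £1,065.61.
Month 3: interest £12.17; balance after payment £1,027.77.
Month 4: interest £11.73; balance after payment £989.51.
Month 5: interest £11.30; balance after payment £950.80.
Month 6: interest £10.86; balance after payment £911.66.
Month 7: interest £10.41; balance after payment £872.07.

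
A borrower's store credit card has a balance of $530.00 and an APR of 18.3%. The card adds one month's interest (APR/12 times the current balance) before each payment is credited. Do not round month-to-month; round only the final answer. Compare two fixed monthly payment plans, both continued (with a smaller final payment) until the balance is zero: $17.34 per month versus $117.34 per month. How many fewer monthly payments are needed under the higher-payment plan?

Monthly rate r = 18.3%/12 = 1.525% = 0.01525.
At $17.34/mo: n = ⌈−ln(1 − rB₀/P)/ln(1+r)⌉ = 42 payments (last $8.11); total interest = total paid − $530.00 = $189.05.
At $117.34/mo: 5 payments (last $84.13); total interest $23.49.
Payments saved = 42 − 5 = 37.

37 fewer payments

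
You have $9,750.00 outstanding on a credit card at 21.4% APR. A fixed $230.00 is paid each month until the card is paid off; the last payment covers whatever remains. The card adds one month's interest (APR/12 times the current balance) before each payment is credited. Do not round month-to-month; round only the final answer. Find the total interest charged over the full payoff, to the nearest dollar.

$8,604

Monthly rate r = 21.4%/12 = 1.78333% = 0.0178333.
Payoff takes n = ⌈−ln(1 − rB₀/P)/ln(1+r)⌉ = ⌈79.797⌉ = 80 payments; the last is $183.53.
Total paid = 79·$230.00 + $183.53 = $18,353.53.
Total interest = total paid − principal = $18,353.53 − $9,750.00 = $8,603.53.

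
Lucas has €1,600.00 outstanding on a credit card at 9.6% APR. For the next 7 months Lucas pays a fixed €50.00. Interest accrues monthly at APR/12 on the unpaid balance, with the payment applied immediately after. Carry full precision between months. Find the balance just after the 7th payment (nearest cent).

€1,333.27

Monthly rate r = 9.6%/12 = 0.8% = 0.008.
Each month: B ← B·(1+r) − €50.00.
Month 1: interest €12.80; balance after payment €1,562.80.
Month 2: interest €12.50; balance after payment €1,525.30.
Month 3: interest €12.20; balance after payment €1,487.50.
Month 4: interest €11.90; balance after payment €1,449.40.
Month 5: interest €11.60; balance after payment €1,411.00.
Month 6: interest €11.29; balance after payment €1,372.29.
Month 7: interest €10.98; balance after payment €1,333.27.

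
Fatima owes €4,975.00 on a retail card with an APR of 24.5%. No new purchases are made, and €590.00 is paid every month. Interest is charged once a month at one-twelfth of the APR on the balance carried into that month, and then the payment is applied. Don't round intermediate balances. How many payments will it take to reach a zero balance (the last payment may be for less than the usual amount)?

10 months

Monthly rate r = 24.5%/12 = 2.04167% = 0.0204167.
Recurrence: B ← B·(1+r) − €590.00.
Month 1: interest €101.57; balance after payment €4,486.57.
Month 2: interest €91.60; balance after payment €3,988.17.
Closed form: n = −ln(1 − rB₀/P)/ln(1+r) = −ln(0.82784)/ln(1.02042) ≈ 9.348, so the balance reaches zero during payment 10.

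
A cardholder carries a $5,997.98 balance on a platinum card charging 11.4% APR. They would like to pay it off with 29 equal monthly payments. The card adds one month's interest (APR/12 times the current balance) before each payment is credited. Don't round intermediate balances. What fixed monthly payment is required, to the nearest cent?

Monthly rate r = 11.4%/12 = 0.95% = 0.0095.
Level-payment amortization: P = B₀·r / (1 − (1+r)^(−n)) = 5997.98·0.0095 / (1 − 1.0095^(−29)).
Denominator 1 − (1+r)^(−29) = 0.239819675.
P = 56.9808 / 0.239819675 ≈ 237.60.

$237.60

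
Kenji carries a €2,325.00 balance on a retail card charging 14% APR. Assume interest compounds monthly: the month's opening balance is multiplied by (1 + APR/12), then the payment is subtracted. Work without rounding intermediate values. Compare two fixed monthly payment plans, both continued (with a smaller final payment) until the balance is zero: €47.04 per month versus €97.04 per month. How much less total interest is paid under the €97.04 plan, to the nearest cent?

€742.92

Monthly rate r = 14%/12 = 1.16667% = 0.0116667.
At €47.04/mo: n = ⌈−ln(1 − rB₀/P)/ln(1+r)⌉ = 75 payments (last €4.85); total interest = total paid − €2,325.00 = €1,160.81.
At €97.04/mo: 29 payments (last €25.77); total interest €417.89.
Interest saved = €1,160.81 − €417.89 = €742.92.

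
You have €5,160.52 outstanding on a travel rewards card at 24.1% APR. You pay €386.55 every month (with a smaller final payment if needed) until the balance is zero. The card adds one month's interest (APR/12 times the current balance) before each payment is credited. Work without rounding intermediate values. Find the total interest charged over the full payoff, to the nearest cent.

Monthly rate r = 24.1%/12 = 2.00833% = 0.0200833.
Payoff takes n = ⌈−ln(1 − rB₀/P)/ln(1+r)⌉ = ⌈15.697⌉ = 16 payments; the last is €270.42.
Total paid = 15·€386.55 + €270.42 = €6,068.67.
Total interest = total paid − principal = €6,068.67 − €5,160.52 = €908.15.

€908.15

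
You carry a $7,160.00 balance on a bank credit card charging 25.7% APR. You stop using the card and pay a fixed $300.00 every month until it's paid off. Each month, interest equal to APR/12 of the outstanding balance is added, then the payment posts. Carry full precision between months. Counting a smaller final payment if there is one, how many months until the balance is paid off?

Monthly rate r = 25.7%/12 = 2.14167% = 0.0214167.
Recurrence: B ← B·(1+r) − $300.00.
Month 1: interest $153.34; balance after payment $7,013.34.
Month 2: interest $150.20; balance after payment $6,863.55.
Closed form: n = −ln(1 − rB₀/P)/ln(1+r) = −ln(0.48886)/ln(1.02142) ≈ 33.774, so the balance reaches zero during payment 34.

34 months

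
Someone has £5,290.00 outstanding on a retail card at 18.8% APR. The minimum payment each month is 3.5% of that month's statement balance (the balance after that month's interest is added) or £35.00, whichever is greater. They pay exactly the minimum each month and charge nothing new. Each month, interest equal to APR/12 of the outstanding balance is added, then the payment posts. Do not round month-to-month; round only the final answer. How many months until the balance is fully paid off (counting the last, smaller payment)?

122 months

Monthly rate r = 18.8%/12 = 1.56667% = 0.0156667.
While 3.5% of the post-interest balance exceeds £35.00, each month B ← (B·(1+r))·(1 − 0.035), i.e. B shrinks by the factor (1+r)·0.965 = 0.98012.
This holds for months 1–84. Entering month 85 the balance is £979.15; 3.5% of the post-interest balance is now below £35.00, so the flat £35.00 minimum applies from here.
From month 85 a fixed £35.00 at rate r clears £979.15 in 38 more payments. Total: 84 + 38 = 122 months.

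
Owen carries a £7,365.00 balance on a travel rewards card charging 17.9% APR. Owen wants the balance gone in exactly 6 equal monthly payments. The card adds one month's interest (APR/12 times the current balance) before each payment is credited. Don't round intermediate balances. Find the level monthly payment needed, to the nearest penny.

£1,292.38

Monthly rate r = 17.9%/12 = 1.49167% = 0.0149167.
Level-payment amortization: P = B₀·r / (1 − (1+r)^(−n)) = 7365.00·0.0149167 / (1 − 1.01492^(−6)).
Denominator 1 − (1+r)^(−6) = 0.0850071646.
P = 109.861 / 0.0850071646 ≈ 1292.38.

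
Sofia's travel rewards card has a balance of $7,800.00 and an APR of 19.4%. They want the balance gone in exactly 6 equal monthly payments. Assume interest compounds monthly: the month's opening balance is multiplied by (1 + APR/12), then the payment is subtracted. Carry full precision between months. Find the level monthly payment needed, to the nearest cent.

Monthly rate r = 19.4%/12 = 1.61667% = 0.0161667.
Level-payment amortization: P = B₀·r / (1 − (1+r)^(−n)) = 7800.00·0.0161667 / (1 − 1.01617^(−6)).
Denominator 1 − (1+r)^(−6) = 0.0917396988.
P = 126.1 / 0.0917396988 ≈ 1374.54.

$1,374.54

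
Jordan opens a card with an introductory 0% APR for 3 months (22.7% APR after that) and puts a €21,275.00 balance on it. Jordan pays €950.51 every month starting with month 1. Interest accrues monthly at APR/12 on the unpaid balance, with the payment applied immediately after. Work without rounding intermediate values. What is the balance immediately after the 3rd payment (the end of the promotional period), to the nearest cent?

Promo months 1–3 at r₀ = 0%/12 = 0; months 4+ at r₁ = 22.7%/12 = 0.0189167.
After month 3 (no interest yet): B = €21,275.00 − 3·€950.51 = €18,423.47.

€18,423.47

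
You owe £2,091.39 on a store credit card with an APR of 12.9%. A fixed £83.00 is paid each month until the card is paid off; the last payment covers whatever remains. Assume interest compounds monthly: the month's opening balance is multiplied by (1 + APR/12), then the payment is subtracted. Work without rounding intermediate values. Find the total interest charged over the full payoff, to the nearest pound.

£361

Monthly rate r = 12.9%/12 = 1.075% = 0.01075.
Payoff takes n = ⌈−ln(1 − rB₀/P)/ln(1+r)⌉ = ⌈29.544⌉ = 30 payments; the last is £45.29.
Total paid = 29·£83.00 + £45.29 = £2,452.29.
Total interest = total paid − principal = £2,452.29 − £2,091.39 = £360.90.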